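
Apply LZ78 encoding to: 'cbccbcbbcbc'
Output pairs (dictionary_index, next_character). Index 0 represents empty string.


LZ78 encoding steps:
Dictionary: {0: ''}
Step 1: w='' (idx 0), next='c' -> output (0, 'c'), add 'c' as idx 1
Step 2: w='' (idx 0), next='b' -> output (0, 'b'), add 'b' as idx 2
Step 3: w='c' (idx 1), next='c' -> output (1, 'c'), add 'cc' as idx 3
Step 4: w='b' (idx 2), next='c' -> output (2, 'c'), add 'bc' as idx 4
Step 5: w='b' (idx 2), next='b' -> output (2, 'b'), add 'bb' as idx 5
Step 6: w='c' (idx 1), next='b' -> output (1, 'b'), add 'cb' as idx 6
Step 7: w='c' (idx 1), end of input -> output (1, '')


Encoded: [(0, 'c'), (0, 'b'), (1, 'c'), (2, 'c'), (2, 'b'), (1, 'b'), (1, '')]


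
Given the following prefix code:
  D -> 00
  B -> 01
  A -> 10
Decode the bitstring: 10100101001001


Decoding step by step:
Bits 10 -> A
Bits 10 -> A
Bits 01 -> B
Bits 01 -> B
Bits 00 -> D
Bits 10 -> A
Bits 01 -> B


Decoded message: AABBDAB


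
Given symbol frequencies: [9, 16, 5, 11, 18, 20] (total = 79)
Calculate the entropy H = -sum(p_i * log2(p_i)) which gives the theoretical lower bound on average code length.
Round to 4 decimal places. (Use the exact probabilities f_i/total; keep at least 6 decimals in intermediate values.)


Per-symbol terms -p_i * log2(p_i) with p_i = f_i/79:
  p = 9/79 = 0.113924: log2(p) = -3.133856, -p*log2(p) = 0.357022
  p = 16/79 = 0.202532: log2(p) = -2.303781, -p*log2(p) = 0.466589
  p = 5/79 = 0.063291: log2(p) = -3.981853, -p*log2(p) = 0.252016
  p = 11/79 = 0.139241: log2(p) = -2.844349, -p*log2(p) = 0.396049
  p = 18/79 = 0.227848: log2(p) = -2.133856, -p*log2(p) = 0.486195
  p = 20/79 = 0.253165: log2(p) = -1.981853, -p*log2(p) = 0.501735
H = 0.357022 + 0.466589 + 0.252016 + 0.396049 + 0.486195 + 0.501735 = 2.459606

H = 2.4596 bits/symbol


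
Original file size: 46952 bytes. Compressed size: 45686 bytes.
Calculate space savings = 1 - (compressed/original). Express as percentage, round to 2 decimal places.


ratio = compressed/original = 45686/46952 = 0.973036
savings = 1 - ratio = 1 - 0.973036 = 0.026964
as a percentage: 0.026964 * 100 = 2.7%

Space savings = 1 - 45686/46952 = 2.7%


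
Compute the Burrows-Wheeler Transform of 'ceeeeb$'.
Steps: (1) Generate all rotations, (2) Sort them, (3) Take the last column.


Rotations (sorted):
  0: $ceeeeb -> last char: b
  1: b$ceeee -> last char: e
  2: ceeeeb$ -> last char: $
  3: eb$ceee -> last char: e
  4: eeb$cee -> last char: e
  5: eeeb$ce -> last char: e
  6: eeeeb$c -> last char: c


BWT = be$eeec


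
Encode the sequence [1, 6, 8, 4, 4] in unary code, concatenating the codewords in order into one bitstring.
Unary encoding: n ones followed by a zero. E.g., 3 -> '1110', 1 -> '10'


Encode each number as n ones followed by a terminating 0:
  1 -> 10 (2 bits)
  6 -> 1111110 (7 bits)
  8 -> 111111110 (9 bits)
  4 -> 11110 (5 bits)
  4 -> 11110 (5 bits)
Total length = 2 + 7 + 9 + 5 + 5 = 28 bits.

Unary([1, 6, 8, 4, 4]) = 1011111101111111101111011110 (28 bits)


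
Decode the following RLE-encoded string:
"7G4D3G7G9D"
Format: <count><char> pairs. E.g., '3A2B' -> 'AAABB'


Expanding each <count><char> pair:
  7G -> 'GGGGGGG'
  4D -> 'DDDD'
  3G -> 'GGG'
  7G -> 'GGGGGGG'
  9D -> 'DDDDDDDDD'

Decoded = GGGGGGGDDDDGGGGGGGGGGDDDDDDDDD


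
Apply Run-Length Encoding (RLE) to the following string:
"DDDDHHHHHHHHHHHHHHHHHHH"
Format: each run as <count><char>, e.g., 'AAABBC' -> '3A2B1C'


Scanning runs left to right:
  i=0: run of 'D' x 4 -> '4D'
  i=4: run of 'H' x 19 -> '19H'

RLE = 4D19H


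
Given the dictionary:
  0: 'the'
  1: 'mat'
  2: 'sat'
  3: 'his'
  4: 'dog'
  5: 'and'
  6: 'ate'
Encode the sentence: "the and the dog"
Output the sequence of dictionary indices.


Look up each word in the dictionary:
  'the' -> 0
  'and' -> 5
  'the' -> 0
  'dog' -> 4

Encoded: [0, 5, 0, 4]


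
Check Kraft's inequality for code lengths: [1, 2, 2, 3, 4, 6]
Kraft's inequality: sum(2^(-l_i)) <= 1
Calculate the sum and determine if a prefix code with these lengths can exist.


Sum = 2^(-1) + 2^(-2) + 2^(-2) + 2^(-3) + 2^(-4) + 2^(-6)
    = 0.5 + 0.25 + 0.25 + 0.125 + 0.0625 + 0.015625
    = 77/64 = 1.203125
Since 1.203125 > 1, Kraft's inequality is NOT satisfied.
A prefix code with these lengths CANNOT exist.

Kraft sum = 1.203125. Not satisfied.


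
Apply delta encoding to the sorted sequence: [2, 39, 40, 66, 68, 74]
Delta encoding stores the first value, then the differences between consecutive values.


First value: 2
Deltas:
  39 - 2 = 37
  40 - 39 = 1
  66 - 40 = 26
  68 - 66 = 2
  74 - 68 = 6


Delta encoded: [2, 37, 1, 26, 2, 6]


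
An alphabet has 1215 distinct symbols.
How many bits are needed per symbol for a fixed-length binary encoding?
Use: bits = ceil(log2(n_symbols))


log2(1215) = 10.2467
Bracket: 2^10 = 1024 < 1215 <= 2^11 = 2048
So ceil(log2(1215)) = 11

bits = ceil(log2(1215)) = ceil(10.2467) = 11 bits


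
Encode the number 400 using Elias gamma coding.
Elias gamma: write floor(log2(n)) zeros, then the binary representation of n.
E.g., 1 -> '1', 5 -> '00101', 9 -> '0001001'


num_bits = floor(log2(400)) + 1 = 9
leading_zeros = num_bits - 1 = 8
binary(400) = 110010000

Elias gamma(400) = '00000000' + '110010000' = 00000000110010000 (17 bits)


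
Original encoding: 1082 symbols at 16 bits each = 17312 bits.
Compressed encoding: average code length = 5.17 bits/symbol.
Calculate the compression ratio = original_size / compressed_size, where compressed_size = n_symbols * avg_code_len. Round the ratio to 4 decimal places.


original_size = n_symbols * orig_bits = 1082 * 16 = 17312 bits
compressed_size = n_symbols * avg_code_len = 1082 * 5.17 = 5593.94 bits
ratio = original_size / compressed_size = 17312 / 5593.94 = 3.0948

Compression ratio = 3.0948


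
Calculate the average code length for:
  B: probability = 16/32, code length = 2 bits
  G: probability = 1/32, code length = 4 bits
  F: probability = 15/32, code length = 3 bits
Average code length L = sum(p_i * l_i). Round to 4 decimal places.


Weighted contributions p_i * l_i:
  B: (16/32) * 2 = 32/32
  G: (1/32) * 4 = 4/32
  F: (15/32) * 3 = 45/32
Sum = (32 + 4 + 45)/32 = 81/32

L = 81/32 = 2.5313 bits/symbol


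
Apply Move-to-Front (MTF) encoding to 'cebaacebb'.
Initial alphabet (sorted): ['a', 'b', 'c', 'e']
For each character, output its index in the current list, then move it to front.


MTF encoding:
'c': index 2 in ['a', 'b', 'c', 'e'] -> ['c', 'a', 'b', 'e']
'e': index 3 in ['c', 'a', 'b', 'e'] -> ['e', 'c', 'a', 'b']
'b': index 3 in ['e', 'c', 'a', 'b'] -> ['b', 'e', 'c', 'a']
'a': index 3 in ['b', 'e', 'c', 'a'] -> ['a', 'b', 'e', 'c']
'a': index 0 in ['a', 'b', 'e', 'c'] -> ['a', 'b', 'e', 'c']
'c': index 3 in ['a', 'b', 'e', 'c'] -> ['c', 'a', 'b', 'e']
'e': index 3 in ['c', 'a', 'b', 'e'] -> ['e', 'c', 'a', 'b']
'b': index 3 in ['e', 'c', 'a', 'b'] -> ['b', 'e', 'c', 'a']
'b': index 0 in ['b', 'e', 'c', 'a'] -> ['b', 'e', 'c', 'a']


Output: [2, 3, 3, 3, 0, 3, 3, 3, 0]


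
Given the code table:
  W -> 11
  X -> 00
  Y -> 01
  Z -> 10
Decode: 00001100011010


Decoding:
00 -> X
00 -> X
11 -> W
00 -> X
01 -> Y
10 -> Z
10 -> Z


Result: XXWXYZZ


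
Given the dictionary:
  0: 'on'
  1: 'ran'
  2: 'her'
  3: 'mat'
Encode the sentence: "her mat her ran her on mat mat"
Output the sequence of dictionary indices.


Look up each word in the dictionary:
  'her' -> 2
  'mat' -> 3
  'her' -> 2
  'ran' -> 1
  'her' -> 2
  'on' -> 0
  'mat' -> 3
  'mat' -> 3

Encoded: [2, 3, 2, 1, 2, 0, 3, 3]


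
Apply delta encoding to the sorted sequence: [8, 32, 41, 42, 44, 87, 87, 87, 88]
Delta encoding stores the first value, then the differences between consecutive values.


First value: 8
Deltas:
  32 - 8 = 24
  41 - 32 = 9
  42 - 41 = 1
  44 - 42 = 2
  87 - 44 = 43
  87 - 87 = 0
  87 - 87 = 0
  88 - 87 = 1


Delta encoded: [8, 24, 9, 1, 2, 43, 0, 0, 1]


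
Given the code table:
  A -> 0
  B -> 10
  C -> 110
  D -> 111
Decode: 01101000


Decoding:
0 -> A
110 -> C
10 -> B
0 -> A
0 -> A


Result: ACBAA


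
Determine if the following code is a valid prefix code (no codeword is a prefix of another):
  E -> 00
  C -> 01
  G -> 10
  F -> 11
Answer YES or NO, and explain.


Checking each pair (does one codeword prefix another?):
  E='00' vs C='01': no prefix
  E='00' vs G='10': no prefix
  E='00' vs F='11': no prefix
  C='01' vs E='00': no prefix
  C='01' vs G='10': no prefix
  C='01' vs F='11': no prefix
  G='10' vs E='00': no prefix
  G='10' vs C='01': no prefix
  G='10' vs F='11': no prefix
  F='11' vs E='00': no prefix
  F='11' vs C='01': no prefix
  F='11' vs G='10': no prefix
No violation found over all pairs.

YES -- this is a valid prefix code. No codeword is a prefix of any other codeword.


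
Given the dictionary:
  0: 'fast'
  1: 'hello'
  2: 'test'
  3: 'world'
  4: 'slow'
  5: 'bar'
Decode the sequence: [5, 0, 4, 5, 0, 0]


Look up each index in the dictionary:
  5 -> 'bar'
  0 -> 'fast'
  4 -> 'slow'
  5 -> 'bar'
  0 -> 'fast'
  0 -> 'fast'

Decoded: "bar fast slow bar fast fast"


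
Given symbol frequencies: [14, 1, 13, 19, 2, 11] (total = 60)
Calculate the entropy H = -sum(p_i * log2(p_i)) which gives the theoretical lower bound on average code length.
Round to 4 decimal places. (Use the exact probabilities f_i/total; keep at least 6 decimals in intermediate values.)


Per-symbol terms -p_i * log2(p_i) with p_i = f_i/60:
  p = 14/60 = 0.233333: log2(p) = -2.099536, -p*log2(p) = 0.489892
  p = 1/60 = 0.016667: log2(p) = -5.906891, -p*log2(p) = 0.098448
  p = 13/60 = 0.216667: log2(p) = -2.206451, -p*log2(p) = 0.478064
  p = 19/60 = 0.316667: log2(p) = -1.658963, -p*log2(p) = 0.525338
  p = 2/60 = 0.033333: log2(p) = -4.906891, -p*log2(p) = 0.163563
  p = 11/60 = 0.183333: log2(p) = -2.447459, -p*log2(p) = 0.448701
H = 0.489892 + 0.098448 + 0.478064 + 0.525338 + 0.163563 + 0.448701 = 2.204006

H = 2.204 bits/symbol


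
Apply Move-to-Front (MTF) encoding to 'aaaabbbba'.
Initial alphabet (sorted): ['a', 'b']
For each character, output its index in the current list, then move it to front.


MTF encoding:
'a': index 0 in ['a', 'b'] -> ['a', 'b']
'a': index 0 in ['a', 'b'] -> ['a', 'b']
'a': index 0 in ['a', 'b'] -> ['a', 'b']
'a': index 0 in ['a', 'b'] -> ['a', 'b']
'b': index 1 in ['a', 'b'] -> ['b', 'a']
'b': index 0 in ['b', 'a'] -> ['b', 'a']
'b': index 0 in ['b', 'a'] -> ['b', 'a']
'b': index 0 in ['b', 'a'] -> ['b', 'a']
'a': index 1 in ['b', 'a'] -> ['a', 'b']


Output: [0, 0, 0, 0, 1, 0, 0, 0, 1]


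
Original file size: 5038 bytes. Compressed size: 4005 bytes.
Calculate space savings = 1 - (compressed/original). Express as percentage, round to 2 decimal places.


ratio = compressed/original = 4005/5038 = 0.794958
savings = 1 - ratio = 1 - 0.794958 = 0.205042
as a percentage: 0.205042 * 100 = 20.5%

Space savings = 1 - 4005/5038 = 20.5%


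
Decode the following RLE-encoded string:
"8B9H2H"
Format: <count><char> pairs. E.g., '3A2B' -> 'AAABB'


Expanding each <count><char> pair:
  8B -> 'BBBBBBBB'
  9H -> 'HHHHHHHHH'
  2H -> 'HH'

Decoded = BBBBBBBBHHHHHHHHHHH


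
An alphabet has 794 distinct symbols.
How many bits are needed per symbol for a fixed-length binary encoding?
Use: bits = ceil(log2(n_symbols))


log2(794) = 9.633
Bracket: 2^9 = 512 < 794 <= 2^10 = 1024
So ceil(log2(794)) = 10

bits = ceil(log2(794)) = ceil(9.633) = 10 bits


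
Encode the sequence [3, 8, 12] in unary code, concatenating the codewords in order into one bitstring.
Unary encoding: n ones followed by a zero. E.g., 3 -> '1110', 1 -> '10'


Encode each number as n ones followed by a terminating 0:
  3 -> 1110 (4 bits)
  8 -> 111111110 (9 bits)
  12 -> 1111111111110 (13 bits)
Total length = 4 + 9 + 13 = 26 bits.

Unary([3, 8, 12]) = 11101111111101111111111110 (26 bits)


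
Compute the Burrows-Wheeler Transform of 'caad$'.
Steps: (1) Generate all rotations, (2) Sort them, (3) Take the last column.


Rotations (sorted):
  0: $caad -> last char: d
  1: aad$c -> last char: c
  2: ad$ca -> last char: a
  3: caad$ -> last char: $
  4: d$caa -> last char: a


BWT = dca$a


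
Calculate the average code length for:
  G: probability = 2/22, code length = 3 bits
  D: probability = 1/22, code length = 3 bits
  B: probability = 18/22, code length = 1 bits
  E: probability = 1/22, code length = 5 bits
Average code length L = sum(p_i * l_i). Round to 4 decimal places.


Weighted contributions p_i * l_i:
  G: (2/22) * 3 = 6/22
  D: (1/22) * 3 = 3/22
  B: (18/22) * 1 = 18/22
  E: (1/22) * 5 = 5/22
Sum = (6 + 3 + 18 + 5)/22 = 32/22

L = 32/22 = 1.4545 bits/symbol


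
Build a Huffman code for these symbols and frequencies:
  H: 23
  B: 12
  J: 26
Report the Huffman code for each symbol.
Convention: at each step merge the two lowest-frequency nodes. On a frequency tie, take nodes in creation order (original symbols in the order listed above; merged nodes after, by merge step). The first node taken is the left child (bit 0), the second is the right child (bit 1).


Huffman tree construction:
Step 1: Merge B(12) + H(23) = 35
Step 2: Merge J(26) + (B+H)(35) = 61
Read each symbol's code off the tree from the root (left child = 0, right child = 1).

Codes:
  H: 11 (length 2)
  B: 10 (length 2)
  J: 0 (length 1)
Average code length: 96/61 = 1.5738 bits/symbol


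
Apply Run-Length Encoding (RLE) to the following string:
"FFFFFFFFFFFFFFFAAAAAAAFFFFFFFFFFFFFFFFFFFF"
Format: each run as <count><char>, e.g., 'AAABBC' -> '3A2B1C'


Scanning runs left to right:
  i=0: run of 'F' x 15 -> '15F'
  i=15: run of 'A' x 7 -> '7A'
  i=22: run of 'F' x 20 -> '20F'

RLE = 15F7A20F


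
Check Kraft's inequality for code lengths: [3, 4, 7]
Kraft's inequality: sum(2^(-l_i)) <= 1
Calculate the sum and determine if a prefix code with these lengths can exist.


Sum = 2^(-3) + 2^(-4) + 2^(-7)
    = 0.125 + 0.0625 + 0.0078125
    = 25/128 = 0.1953125
Since 0.1953125 <= 1, Kraft's inequality IS satisfied.
A prefix code with these lengths CAN exist.

Kraft sum = 0.1953125. Satisfied.


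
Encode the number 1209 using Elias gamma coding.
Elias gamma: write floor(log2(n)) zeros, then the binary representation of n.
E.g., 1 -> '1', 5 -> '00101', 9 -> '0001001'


num_bits = floor(log2(1209)) + 1 = 11
leading_zeros = num_bits - 1 = 10
binary(1209) = 10010111001

Elias gamma(1209) = '0000000000' + '10010111001' = 000000000010010111001 (21 bits)


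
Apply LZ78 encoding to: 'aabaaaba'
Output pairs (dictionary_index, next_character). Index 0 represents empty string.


LZ78 encoding steps:
Dictionary: {0: ''}
Step 1: w='' (idx 0), next='a' -> output (0, 'a'), add 'a' as idx 1
Step 2: w='a' (idx 1), next='b' -> output (1, 'b'), add 'ab' as idx 2
Step 3: w='a' (idx 1), next='a' -> output (1, 'a'), add 'aa' as idx 3
Step 4: w='ab' (idx 2), next='a' -> output (2, 'a'), add 'aba' as idx 4


Encoded: [(0, 'a'), (1, 'b'), (1, 'a'), (2, 'a')]


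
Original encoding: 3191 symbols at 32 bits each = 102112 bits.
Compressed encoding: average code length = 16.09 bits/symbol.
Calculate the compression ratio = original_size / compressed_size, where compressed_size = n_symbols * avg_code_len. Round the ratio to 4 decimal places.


original_size = n_symbols * orig_bits = 3191 * 32 = 102112 bits
compressed_size = n_symbols * avg_code_len = 3191 * 16.09 = 51343.19 bits
ratio = original_size / compressed_size = 102112 / 51343.19 = 1.9888

Compression ratio = 1.9888


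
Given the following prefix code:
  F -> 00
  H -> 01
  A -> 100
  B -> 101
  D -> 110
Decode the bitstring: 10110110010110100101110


Decoding step by step:
Bits 101 -> B
Bits 101 -> B
Bits 100 -> A
Bits 101 -> B
Bits 101 -> B
Bits 00 -> F
Bits 101 -> B
Bits 110 -> D


Decoded message: BBABBFBD


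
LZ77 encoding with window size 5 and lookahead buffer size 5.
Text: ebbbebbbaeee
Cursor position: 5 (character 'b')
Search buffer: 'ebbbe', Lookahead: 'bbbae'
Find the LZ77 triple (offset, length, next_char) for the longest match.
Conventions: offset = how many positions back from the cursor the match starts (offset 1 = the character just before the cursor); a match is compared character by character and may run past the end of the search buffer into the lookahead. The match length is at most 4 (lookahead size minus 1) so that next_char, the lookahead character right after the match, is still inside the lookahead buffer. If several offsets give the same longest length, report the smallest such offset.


Try each offset into the search buffer:
  offset=1 (pos 4, char 'e'): match length 0
  offset=2 (pos 3, char 'b'): match length 1
  offset=3 (pos 2, char 'b'): match length 2
  offset=4 (pos 1, char 'b'): match length 3
  offset=5 (pos 0, char 'e'): match length 0
Longest match has length 3 at offset 4.
next_char = character at position 5 + 3 = 8 -> 'a'

Best match: offset=4, length=3 (matching 'bbb' starting at position 1)
LZ77 triple: (4, 3, 'a')


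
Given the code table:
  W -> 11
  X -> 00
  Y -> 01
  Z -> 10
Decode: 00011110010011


Decoding:
00 -> X
01 -> Y
11 -> W
10 -> Z
01 -> Y
00 -> X
11 -> W


Result: XYWZYXW


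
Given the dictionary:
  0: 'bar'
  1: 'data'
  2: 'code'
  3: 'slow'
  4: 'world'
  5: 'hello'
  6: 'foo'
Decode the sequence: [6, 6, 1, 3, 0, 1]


Look up each index in the dictionary:
  6 -> 'foo'
  6 -> 'foo'
  1 -> 'data'
  3 -> 'slow'
  0 -> 'bar'
  1 -> 'data'

Decoded: "foo foo data slow bar data"


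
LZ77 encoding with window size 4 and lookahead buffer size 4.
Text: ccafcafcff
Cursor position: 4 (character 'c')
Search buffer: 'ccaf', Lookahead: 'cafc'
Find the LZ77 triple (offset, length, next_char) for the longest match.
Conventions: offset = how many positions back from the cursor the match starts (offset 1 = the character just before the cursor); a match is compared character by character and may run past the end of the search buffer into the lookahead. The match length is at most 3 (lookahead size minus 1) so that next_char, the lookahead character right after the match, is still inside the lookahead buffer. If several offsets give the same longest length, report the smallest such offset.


Try each offset into the search buffer:
  offset=1 (pos 3, char 'f'): match length 0
  offset=2 (pos 2, char 'a'): match length 0
  offset=3 (pos 1, char 'c'): match length 3
  offset=4 (pos 0, char 'c'): match length 1
Longest match has length 3 at offset 3.
next_char = character at position 4 + 3 = 7 -> 'c'

Best match: offset=3, length=3 (matching 'caf' starting at position 1)
LZ77 triple: (3, 3, 'c')


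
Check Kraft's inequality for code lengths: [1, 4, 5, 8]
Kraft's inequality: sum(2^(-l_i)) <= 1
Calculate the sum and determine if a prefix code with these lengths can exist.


Sum = 2^(-1) + 2^(-4) + 2^(-5) + 2^(-8)
    = 0.5 + 0.0625 + 0.03125 + 0.00390625
    = 153/256 = 0.59765625
Since 0.59765625 <= 1, Kraft's inequality IS satisfied.
A prefix code with these lengths CAN exist.

Kraft sum = 0.59765625. Satisfied.


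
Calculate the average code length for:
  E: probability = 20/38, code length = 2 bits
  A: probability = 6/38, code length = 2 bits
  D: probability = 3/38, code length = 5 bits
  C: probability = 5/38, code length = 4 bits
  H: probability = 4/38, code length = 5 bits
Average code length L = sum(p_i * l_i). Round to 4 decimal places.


Weighted contributions p_i * l_i:
  E: (20/38) * 2 = 40/38
  A: (6/38) * 2 = 12/38
  D: (3/38) * 5 = 15/38
  C: (5/38) * 4 = 20/38
  H: (4/38) * 5 = 20/38
Sum = (40 + 12 + 15 + 20 + 20)/38 = 107/38

L = 107/38 = 2.8158 bits/symbol


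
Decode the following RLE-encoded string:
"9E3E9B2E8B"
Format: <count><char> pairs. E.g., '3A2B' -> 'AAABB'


Expanding each <count><char> pair:
  9E -> 'EEEEEEEEE'
  3E -> 'EEE'
  9B -> 'BBBBBBBBB'
  2E -> 'EE'
  8B -> 'BBBBBBBB'

Decoded = EEEEEEEEEEEEBBBBBBBBBEEBBBBBBBB


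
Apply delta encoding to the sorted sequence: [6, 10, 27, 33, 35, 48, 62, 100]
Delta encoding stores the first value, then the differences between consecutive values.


First value: 6
Deltas:
  10 - 6 = 4
  27 - 10 = 17
  33 - 27 = 6
  35 - 33 = 2
  48 - 35 = 13
  62 - 48 = 14
  100 - 62 = 38


Delta encoded: [6, 4, 17, 6, 2, 13, 14, 38]


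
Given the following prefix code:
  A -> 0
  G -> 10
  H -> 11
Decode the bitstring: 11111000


Decoding step by step:
Bits 11 -> H
Bits 11 -> H
Bits 10 -> G
Bits 0 -> A
Bits 0 -> A


Decoded message: HHGAA


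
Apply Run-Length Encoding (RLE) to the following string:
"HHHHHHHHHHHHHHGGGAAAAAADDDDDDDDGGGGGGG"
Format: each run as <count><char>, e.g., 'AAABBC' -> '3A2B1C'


Scanning runs left to right:
  i=0: run of 'H' x 14 -> '14H'
  i=14: run of 'G' x 3 -> '3G'
  i=17: run of 'A' x 6 -> '6A'
  i=23: run of 'D' x 8 -> '8D'
  i=31: run of 'G' x 7 -> '7G'

RLE = 14H3G6A8D7G


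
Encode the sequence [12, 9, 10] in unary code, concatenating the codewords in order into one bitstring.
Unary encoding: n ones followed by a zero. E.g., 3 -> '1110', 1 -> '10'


Encode each number as n ones followed by a terminating 0:
  12 -> 1111111111110 (13 bits)
  9 -> 1111111110 (10 bits)
  10 -> 11111111110 (11 bits)
Total length = 13 + 10 + 11 = 34 bits.

Unary([12, 9, 10]) = 1111111111110111111111011111111110 (34 bits)


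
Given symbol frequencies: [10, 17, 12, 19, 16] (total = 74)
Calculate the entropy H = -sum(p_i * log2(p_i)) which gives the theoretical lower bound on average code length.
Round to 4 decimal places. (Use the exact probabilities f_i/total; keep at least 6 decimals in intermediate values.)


Per-symbol terms -p_i * log2(p_i) with p_i = f_i/74:
  p = 10/74 = 0.135135: log2(p) = -2.887525, -p*log2(p) = 0.390206
  p = 17/74 = 0.229730: log2(p) = -2.121991, -p*log2(p) = 0.487484
  p = 12/74 = 0.162162: log2(p) = -2.624491, -p*log2(p) = 0.425593
  p = 19/74 = 0.256757: log2(p) = -1.961526, -p*log2(p) = 0.503635
  p = 16/74 = 0.216216: log2(p) = -2.209453, -p*log2(p) = 0.477720
H = 0.390206 + 0.487484 + 0.425593 + 0.503635 + 0.477720 = 2.284638

H = 2.2846 bits/symbol


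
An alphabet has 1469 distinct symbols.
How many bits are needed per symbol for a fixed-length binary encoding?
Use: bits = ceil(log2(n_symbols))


log2(1469) = 10.5206
Bracket: 2^10 = 1024 < 1469 <= 2^11 = 2048
So ceil(log2(1469)) = 11

bits = ceil(log2(1469)) = ceil(10.5206) = 11 bits


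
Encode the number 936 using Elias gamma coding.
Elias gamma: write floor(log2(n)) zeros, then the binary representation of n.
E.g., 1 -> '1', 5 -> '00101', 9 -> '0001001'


num_bits = floor(log2(936)) + 1 = 10
leading_zeros = num_bits - 1 = 9
binary(936) = 1110101000

Elias gamma(936) = '000000000' + '1110101000' = 0000000001110101000 (19 bits)


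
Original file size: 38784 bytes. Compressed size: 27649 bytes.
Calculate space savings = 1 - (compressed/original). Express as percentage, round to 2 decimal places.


ratio = compressed/original = 27649/38784 = 0.712897
savings = 1 - ratio = 1 - 0.712897 = 0.287103
as a percentage: 0.287103 * 100 = 28.71%

Space savings = 1 - 27649/38784 = 28.71%


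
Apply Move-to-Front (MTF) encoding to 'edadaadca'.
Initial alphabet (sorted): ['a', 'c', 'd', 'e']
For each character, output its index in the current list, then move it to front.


MTF encoding:
'e': index 3 in ['a', 'c', 'd', 'e'] -> ['e', 'a', 'c', 'd']
'd': index 3 in ['e', 'a', 'c', 'd'] -> ['d', 'e', 'a', 'c']
'a': index 2 in ['d', 'e', 'a', 'c'] -> ['a', 'd', 'e', 'c']
'd': index 1 in ['a', 'd', 'e', 'c'] -> ['d', 'a', 'e', 'c']
'a': index 1 in ['d', 'a', 'e', 'c'] -> ['a', 'd', 'e', 'c']
'a': index 0 in ['a', 'd', 'e', 'c'] -> ['a', 'd', 'e', 'c']
'd': index 1 in ['a', 'd', 'e', 'c'] -> ['d', 'a', 'e', 'c']
'c': index 3 in ['d', 'a', 'e', 'c'] -> ['c', 'd', 'a', 'e']
'a': index 2 in ['c', 'd', 'a', 'e'] -> ['a', 'c', 'd', 'e']


Output: [3, 3, 2, 1, 1, 0, 1, 3, 2]


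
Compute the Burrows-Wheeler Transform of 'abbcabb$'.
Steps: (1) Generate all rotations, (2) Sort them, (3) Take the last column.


Rotations (sorted):
  0: $abbcabb -> last char: b
  1: abb$abbc -> last char: c
  2: abbcabb$ -> last char: $
  3: b$abbcab -> last char: b
  4: bb$abbca -> last char: a
  5: bbcabb$a -> last char: a
  6: bcabb$ab -> last char: b
  7: cabb$abb -> last char: b


BWT = bc$baabb


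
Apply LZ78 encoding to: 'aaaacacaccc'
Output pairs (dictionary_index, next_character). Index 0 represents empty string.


LZ78 encoding steps:
Dictionary: {0: ''}
Step 1: w='' (idx 0), next='a' -> output (0, 'a'), add 'a' as idx 1
Step 2: w='a' (idx 1), next='a' -> output (1, 'a'), add 'aa' as idx 2
Step 3: w='a' (idx 1), next='c' -> output (1, 'c'), add 'ac' as idx 3
Step 4: w='ac' (idx 3), next='a' -> output (3, 'a'), add 'aca' as idx 4
Step 5: w='' (idx 0), next='c' -> output (0, 'c'), add 'c' as idx 5
Step 6: w='c' (idx 5), next='c' -> output (5, 'c'), add 'cc' as idx 6


Encoded: [(0, 'a'), (1, 'a'), (1, 'c'), (3, 'a'), (0, 'c'), (5, 'c')]


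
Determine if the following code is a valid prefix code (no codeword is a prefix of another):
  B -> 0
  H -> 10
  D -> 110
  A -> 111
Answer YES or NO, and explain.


Checking each pair (does one codeword prefix another?):
  B='0' vs H='10': no prefix
  B='0' vs D='110': no prefix
  B='0' vs A='111': no prefix
  H='10' vs B='0': no prefix
  H='10' vs D='110': no prefix
  H='10' vs A='111': no prefix
  D='110' vs B='0': no prefix
  D='110' vs H='10': no prefix
  D='110' vs A='111': no prefix
  A='111' vs B='0': no prefix
  A='111' vs H='10': no prefix
  A='111' vs D='110': no prefix
No violation found over all pairs.

YES -- this is a valid prefix code. No codeword is a prefix of any other codeword.


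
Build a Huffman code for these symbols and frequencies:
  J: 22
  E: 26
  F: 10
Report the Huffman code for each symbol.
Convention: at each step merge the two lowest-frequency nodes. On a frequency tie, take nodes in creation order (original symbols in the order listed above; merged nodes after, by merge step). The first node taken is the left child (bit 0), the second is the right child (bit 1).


Huffman tree construction:
Step 1: Merge F(10) + J(22) = 32
Step 2: Merge E(26) + (F+J)(32) = 58
Read each symbol's code off the tree from the root (left child = 0, right child = 1).

Codes:
  J: 11 (length 2)
  E: 0 (length 1)
  F: 10 (length 2)
Average code length: 90/58 = 1.5517 bits/symbol


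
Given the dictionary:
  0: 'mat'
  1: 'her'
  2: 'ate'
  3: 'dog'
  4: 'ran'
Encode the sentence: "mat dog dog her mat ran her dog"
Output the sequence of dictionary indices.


Look up each word in the dictionary:
  'mat' -> 0
  'dog' -> 3
  'dog' -> 3
  'her' -> 1
  'mat' -> 0
  'ran' -> 4
  'her' -> 1
  'dog' -> 3

Encoded: [0, 3, 3, 1, 0, 4, 1, 3]


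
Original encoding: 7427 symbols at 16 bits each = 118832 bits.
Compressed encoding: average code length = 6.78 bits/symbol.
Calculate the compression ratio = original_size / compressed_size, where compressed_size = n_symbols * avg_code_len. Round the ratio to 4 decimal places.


original_size = n_symbols * orig_bits = 7427 * 16 = 118832 bits
compressed_size = n_symbols * avg_code_len = 7427 * 6.78 = 50355.06 bits
ratio = original_size / compressed_size = 118832 / 50355.06 = 2.3599

Compression ratio = 2.3599


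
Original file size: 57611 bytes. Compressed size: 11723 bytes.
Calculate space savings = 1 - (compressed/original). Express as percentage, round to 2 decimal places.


ratio = compressed/original = 11723/57611 = 0.203485
savings = 1 - ratio = 1 - 0.203485 = 0.796515
as a percentage: 0.796515 * 100 = 79.65%

Space savings = 1 - 11723/57611 = 79.65%


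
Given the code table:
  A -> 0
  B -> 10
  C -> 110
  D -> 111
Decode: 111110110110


Decoding:
111 -> D
110 -> C
110 -> C
110 -> C


Result: DCCC


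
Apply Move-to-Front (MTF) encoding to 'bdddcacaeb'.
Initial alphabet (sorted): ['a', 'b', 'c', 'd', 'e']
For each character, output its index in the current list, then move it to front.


MTF encoding:
'b': index 1 in ['a', 'b', 'c', 'd', 'e'] -> ['b', 'a', 'c', 'd', 'e']
'd': index 3 in ['b', 'a', 'c', 'd', 'e'] -> ['d', 'b', 'a', 'c', 'e']
'd': index 0 in ['d', 'b', 'a', 'c', 'e'] -> ['d', 'b', 'a', 'c', 'e']
'd': index 0 in ['d', 'b', 'a', 'c', 'e'] -> ['d', 'b', 'a', 'c', 'e']
'c': index 3 in ['d', 'b', 'a', 'c', 'e'] -> ['c', 'd', 'b', 'a', 'e']
'a': index 3 in ['c', 'd', 'b', 'a', 'e'] -> ['a', 'c', 'd', 'b', 'e']
'c': index 1 in ['a', 'c', 'd', 'b', 'e'] -> ['c', 'a', 'd', 'b', 'e']
'a': index 1 in ['c', 'a', 'd', 'b', 'e'] -> ['a', 'c', 'd', 'b', 'e']
'e': index 4 in ['a', 'c', 'd', 'b', 'e'] -> ['e', 'a', 'c', 'd', 'b']
'b': index 4 in ['e', 'a', 'c', 'd', 'b'] -> ['b', 'e', 'a', 'c', 'd']


Output: [1, 3, 0, 0, 3, 3, 1, 1, 4, 4]


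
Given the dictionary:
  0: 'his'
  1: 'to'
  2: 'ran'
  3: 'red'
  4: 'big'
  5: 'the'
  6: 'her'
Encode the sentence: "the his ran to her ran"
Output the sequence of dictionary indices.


Look up each word in the dictionary:
  'the' -> 5
  'his' -> 0
  'ran' -> 2
  'to' -> 1
  'her' -> 6
  'ran' -> 2

Encoded: [5, 0, 2, 1, 6, 2]


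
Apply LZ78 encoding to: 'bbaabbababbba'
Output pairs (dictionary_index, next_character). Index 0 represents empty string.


LZ78 encoding steps:
Dictionary: {0: ''}
Step 1: w='' (idx 0), next='b' -> output (0, 'b'), add 'b' as idx 1
Step 2: w='b' (idx 1), next='a' -> output (1, 'a'), add 'ba' as idx 2
Step 3: w='' (idx 0), next='a' -> output (0, 'a'), add 'a' as idx 3
Step 4: w='b' (idx 1), next='b' -> output (1, 'b'), add 'bb' as idx 4
Step 5: w='a' (idx 3), next='b' -> output (3, 'b'), add 'ab' as idx 5
Step 6: w='ab' (idx 5), next='b' -> output (5, 'b'), add 'abb' as idx 6
Step 7: w='ba' (idx 2), end of input -> output (2, '')


Encoded: [(0, 'b'), (1, 'a'), (0, 'a'), (1, 'b'), (3, 'b'), (5, 'b'), (2, '')]


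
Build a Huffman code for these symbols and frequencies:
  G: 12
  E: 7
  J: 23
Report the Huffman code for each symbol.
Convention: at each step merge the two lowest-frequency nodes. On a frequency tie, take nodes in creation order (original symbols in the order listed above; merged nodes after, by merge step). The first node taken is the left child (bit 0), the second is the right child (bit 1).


Huffman tree construction:
Step 1: Merge E(7) + G(12) = 19
Step 2: Merge (E+G)(19) + J(23) = 42
Read each symbol's code off the tree from the root (left child = 0, right child = 1).

Codes:
  G: 01 (length 2)
  E: 00 (length 2)
  J: 1 (length 1)
Average code length: 61/42 = 1.4524 bits/symbol


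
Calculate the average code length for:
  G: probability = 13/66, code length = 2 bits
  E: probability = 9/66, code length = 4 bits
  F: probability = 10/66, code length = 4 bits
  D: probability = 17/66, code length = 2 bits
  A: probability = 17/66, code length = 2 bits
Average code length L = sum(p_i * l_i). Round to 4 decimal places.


Weighted contributions p_i * l_i:
  G: (13/66) * 2 = 26/66
  E: (9/66) * 4 = 36/66
  F: (10/66) * 4 = 40/66
  D: (17/66) * 2 = 34/66
  A: (17/66) * 2 = 34/66
Sum = (26 + 36 + 40 + 34 + 34)/66 = 170/66

L = 170/66 = 2.5758 bits/symbol


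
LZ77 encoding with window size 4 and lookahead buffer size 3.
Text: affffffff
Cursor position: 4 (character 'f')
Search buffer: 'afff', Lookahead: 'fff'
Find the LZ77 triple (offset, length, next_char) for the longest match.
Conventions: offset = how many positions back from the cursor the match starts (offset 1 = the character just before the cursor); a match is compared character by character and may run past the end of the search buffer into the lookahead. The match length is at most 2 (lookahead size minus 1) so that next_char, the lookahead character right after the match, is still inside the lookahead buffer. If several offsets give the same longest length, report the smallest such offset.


Try each offset into the search buffer:
  offset=1 (pos 3, char 'f'): match length 2
  offset=2 (pos 2, char 'f'): match length 2
  offset=3 (pos 1, char 'f'): match length 2
  offset=4 (pos 0, char 'a'): match length 0
Longest match has length 2, found at offsets 1, 2, 3; take the smallest, offset 1.
next_char = character at position 4 + 2 = 6 -> 'f'

Best match: offset=1, length=2 (matching 'ff' starting at position 3)
LZ77 triple: (1, 2, 'f')


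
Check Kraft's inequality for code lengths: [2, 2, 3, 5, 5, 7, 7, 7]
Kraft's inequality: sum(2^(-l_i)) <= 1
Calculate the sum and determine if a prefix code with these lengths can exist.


Sum = 2^(-2) + 2^(-2) + 2^(-3) + 2^(-5) + 2^(-5) + 2^(-7) + 2^(-7) + 2^(-7)
    = 0.25 + 0.25 + 0.125 + 0.03125 + 0.03125 + 0.0078125 + 0.0078125 + 0.0078125
    = 91/128 = 0.7109375
Since 0.7109375 <= 1, Kraft's inequality IS satisfied.
A prefix code with these lengths CAN exist.

Kraft sum = 0.7109375. Satisfied.


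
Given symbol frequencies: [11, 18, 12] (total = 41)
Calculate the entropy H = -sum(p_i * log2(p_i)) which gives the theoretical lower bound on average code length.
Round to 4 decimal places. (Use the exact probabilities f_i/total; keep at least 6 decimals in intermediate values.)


Per-symbol terms -p_i * log2(p_i) with p_i = f_i/41:
  p = 11/41 = 0.268293: log2(p) = -1.898120, -p*log2(p) = 0.509252
  p = 18/41 = 0.439024: log2(p) = -1.187627, -p*log2(p) = 0.521397
  p = 12/41 = 0.292683: log2(p) = -1.772590, -p*log2(p) = 0.518807
H = 0.509252 + 0.521397 + 0.518807 = 1.549456

H = 1.5495 bits/symbol


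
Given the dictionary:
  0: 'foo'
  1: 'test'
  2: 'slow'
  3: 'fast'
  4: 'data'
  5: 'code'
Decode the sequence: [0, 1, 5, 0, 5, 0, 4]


Look up each index in the dictionary:
  0 -> 'foo'
  1 -> 'test'
  5 -> 'code'
  0 -> 'foo'
  5 -> 'code'
  0 -> 'foo'
  4 -> 'data'

Decoded: "foo test code foo code foo data"


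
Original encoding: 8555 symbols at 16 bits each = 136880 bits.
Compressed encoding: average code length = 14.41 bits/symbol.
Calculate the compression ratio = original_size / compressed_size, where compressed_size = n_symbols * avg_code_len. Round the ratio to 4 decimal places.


original_size = n_symbols * orig_bits = 8555 * 16 = 136880 bits
compressed_size = n_symbols * avg_code_len = 8555 * 14.41 = 123277.55 bits
ratio = original_size / compressed_size = 136880 / 123277.55 = 1.1103

Compression ratio = 1.1103


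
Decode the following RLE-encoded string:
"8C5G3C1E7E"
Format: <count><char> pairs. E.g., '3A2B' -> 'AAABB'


Expanding each <count><char> pair:
  8C -> 'CCCCCCCC'
  5G -> 'GGGGG'
  3C -> 'CCC'
  1E -> 'E'
  7E -> 'EEEEEEE'

Decoded = CCCCCCCCGGGGGCCCEEEEEEEE


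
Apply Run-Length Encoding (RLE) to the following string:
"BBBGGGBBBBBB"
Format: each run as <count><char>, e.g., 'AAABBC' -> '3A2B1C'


Scanning runs left to right:
  i=0: run of 'B' x 3 -> '3B'
  i=3: run of 'G' x 3 -> '3G'
  i=6: run of 'B' x 6 -> '6B'

RLE = 3B3G6B


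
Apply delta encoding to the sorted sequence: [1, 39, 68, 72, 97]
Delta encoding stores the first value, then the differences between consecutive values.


First value: 1
Deltas:
  39 - 1 = 38
  68 - 39 = 29
  72 - 68 = 4
  97 - 72 = 25


Delta encoded: [1, 38, 29, 4, 25]


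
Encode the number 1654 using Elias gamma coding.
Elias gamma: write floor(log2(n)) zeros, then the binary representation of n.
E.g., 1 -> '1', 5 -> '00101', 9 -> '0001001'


num_bits = floor(log2(1654)) + 1 = 11
leading_zeros = num_bits - 1 = 10
binary(1654) = 11001110110

Elias gamma(1654) = '0000000000' + '11001110110' = 000000000011001110110 (21 bits)


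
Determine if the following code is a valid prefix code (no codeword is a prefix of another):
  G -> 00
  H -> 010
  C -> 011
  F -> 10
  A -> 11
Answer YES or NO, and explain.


Checking each pair (does one codeword prefix another?):
  G='00' vs H='010': no prefix
  G='00' vs C='011': no prefix
  G='00' vs F='10': no prefix
  G='00' vs A='11': no prefix
  H='010' vs G='00': no prefix
  H='010' vs C='011': no prefix
  H='010' vs F='10': no prefix
  H='010' vs A='11': no prefix
  C='011' vs G='00': no prefix
  C='011' vs H='010': no prefix
  C='011' vs F='10': no prefix
  C='011' vs A='11': no prefix
  F='10' vs G='00': no prefix
  F='10' vs H='010': no prefix
  F='10' vs C='011': no prefix
  F='10' vs A='11': no prefix
  A='11' vs G='00': no prefix
  A='11' vs H='010': no prefix
  A='11' vs C='011': no prefix
  A='11' vs F='10': no prefix
No violation found over all pairs.

YES -- this is a valid prefix code. No codeword is a prefix of any other codeword.


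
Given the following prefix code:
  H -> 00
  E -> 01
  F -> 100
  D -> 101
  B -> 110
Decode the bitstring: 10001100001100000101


Decoding step by step:
Bits 100 -> F
Bits 01 -> E
Bits 100 -> F
Bits 00 -> H
Bits 110 -> B
Bits 00 -> H
Bits 00 -> H
Bits 101 -> D


Decoded message: FEFHBHHD


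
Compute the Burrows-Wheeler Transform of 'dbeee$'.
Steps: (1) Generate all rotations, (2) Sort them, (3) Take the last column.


Rotations (sorted):
  0: $dbeee -> last char: e
  1: beee$d -> last char: d
  2: dbeee$ -> last char: $
  3: e$dbee -> last char: e
  4: ee$dbe -> last char: e
  5: eee$db -> last char: b


BWT = ed$eeb


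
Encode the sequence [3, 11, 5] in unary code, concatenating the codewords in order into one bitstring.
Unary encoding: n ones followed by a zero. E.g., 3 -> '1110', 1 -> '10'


Encode each number as n ones followed by a terminating 0:
  3 -> 1110 (4 bits)
  11 -> 111111111110 (12 bits)
  5 -> 111110 (6 bits)
Total length = 4 + 12 + 6 = 22 bits.

Unary([3, 11, 5]) = 1110111111111110111110 (22 bits)


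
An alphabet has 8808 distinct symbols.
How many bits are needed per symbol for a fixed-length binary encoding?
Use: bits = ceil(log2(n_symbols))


log2(8808) = 13.1046
Bracket: 2^13 = 8192 < 8808 <= 2^14 = 16384
So ceil(log2(8808)) = 14

bits = ceil(log2(8808)) = ceil(13.1046) = 14 bits


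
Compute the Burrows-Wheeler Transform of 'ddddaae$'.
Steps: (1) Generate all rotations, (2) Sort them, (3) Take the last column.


Rotations (sorted):
  0: $ddddaae -> last char: e
  1: aae$dddd -> last char: d
  2: ae$dddda -> last char: a
  3: daae$ddd -> last char: d
  4: ddaae$dd -> last char: d
  5: dddaae$d -> last char: d
  6: ddddaae$ -> last char: $
  7: e$ddddaa -> last char: a


BWT = edaddd$a


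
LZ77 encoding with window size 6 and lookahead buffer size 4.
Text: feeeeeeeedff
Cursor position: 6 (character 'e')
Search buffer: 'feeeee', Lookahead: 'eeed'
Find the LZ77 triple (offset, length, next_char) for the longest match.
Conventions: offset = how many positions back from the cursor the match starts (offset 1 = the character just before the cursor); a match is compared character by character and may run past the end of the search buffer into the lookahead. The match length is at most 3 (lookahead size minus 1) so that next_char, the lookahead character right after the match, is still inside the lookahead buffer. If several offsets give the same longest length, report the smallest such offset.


Try each offset into the search buffer:
  offset=1 (pos 5, char 'e'): match length 3
  offset=2 (pos 4, char 'e'): match length 3
  offset=3 (pos 3, char 'e'): match length 3
  offset=4 (pos 2, char 'e'): match length 3
  offset=5 (pos 1, char 'e'): match length 3
  offset=6 (pos 0, char 'f'): match length 0
Longest match has length 3, found at offsets 1, 2, 3, 4, 5; take the smallest, offset 1.
next_char = character at position 6 + 3 = 9 -> 'd'

Best match: offset=1, length=3 (matching 'eee' starting at position 5)
LZ77 triple: (1, 3, 'd')


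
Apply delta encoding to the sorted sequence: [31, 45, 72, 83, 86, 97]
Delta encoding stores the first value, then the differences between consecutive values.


First value: 31
Deltas:
  45 - 31 = 14
  72 - 45 = 27
  83 - 72 = 11
  86 - 83 = 3
  97 - 86 = 11


Delta encoded: [31, 14, 27, 11, 3, 11]


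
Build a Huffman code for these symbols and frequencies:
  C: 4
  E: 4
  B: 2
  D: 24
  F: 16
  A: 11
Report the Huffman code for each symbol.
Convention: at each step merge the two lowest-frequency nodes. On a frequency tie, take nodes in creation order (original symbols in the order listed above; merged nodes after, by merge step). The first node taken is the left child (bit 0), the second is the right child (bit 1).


Huffman tree construction:
Step 1: Merge B(2) + C(4) = 6
Step 2: Merge E(4) + (B+C)(6) = 10
Step 3: Merge (E+(B+C))(10) + A(11) = 21
Step 4: Merge F(16) + ((E+(B+C))+A)(21) = 37
Step 5: Merge D(24) + (F+((E+(B+C))+A))(37) = 61
Read each symbol's code off the tree from the root (left child = 0, right child = 1).

Codes:
  C: 11011 (length 5)
  E: 1100 (length 4)
  B: 11010 (length 5)
  D: 0 (length 1)
  F: 10 (length 2)
  A: 111 (length 3)
Average code length: 135/61 = 2.2131 bits/symbol
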